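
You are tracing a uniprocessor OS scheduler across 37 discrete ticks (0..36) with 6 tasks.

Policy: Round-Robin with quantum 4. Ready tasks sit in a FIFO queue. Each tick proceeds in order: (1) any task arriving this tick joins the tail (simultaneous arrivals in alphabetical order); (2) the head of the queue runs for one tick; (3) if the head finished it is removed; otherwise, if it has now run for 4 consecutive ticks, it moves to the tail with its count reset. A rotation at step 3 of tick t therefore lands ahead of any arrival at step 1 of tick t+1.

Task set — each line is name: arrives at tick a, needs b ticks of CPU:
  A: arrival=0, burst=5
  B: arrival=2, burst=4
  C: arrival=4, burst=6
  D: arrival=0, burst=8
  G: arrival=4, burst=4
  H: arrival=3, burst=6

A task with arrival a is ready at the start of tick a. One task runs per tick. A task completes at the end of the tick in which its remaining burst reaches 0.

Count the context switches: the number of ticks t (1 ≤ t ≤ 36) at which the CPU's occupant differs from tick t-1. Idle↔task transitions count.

t=0: queue=[A,D] q_used=0 → run A
t=1: queue=[A,D] q_used=1 → run A
t=2: queue=[A,D,B] q_used=2 → run A
t=3: queue=[A,D,B,H] q_used=3 → run A
t=4: queue=[D,B,H,A,C,G] q_used=0 → run D
t=5: queue=[D,B,H,A,C,G] q_used=1 → run D
t=6: queue=[D,B,H,A,C,G] q_used=2 → run D
t=7: queue=[D,B,H,A,C,G] q_used=3 → run D
t=8: queue=[B,H,A,C,G,D] q_used=0 → run B
t=9: queue=[B,H,A,C,G,D] q_used=1 → run B
t=10: queue=[B,H,A,C,G,D] q_used=2 → run B
t=11: queue=[B,H,A,C,G,D] q_used=3 → run B
t=12: queue=[H,A,C,G,D] q_used=0 → run H
t=13: queue=[H,A,C,G,D] q_used=1 → run H
t=14: queue=[H,A,C,G,D] q_used=2 → run H
t=15: queue=[H,A,C,G,D] q_used=3 → run H
t=16: queue=[A,C,G,D,H] q_used=0 → run A
t=17: queue=[C,G,D,H] q_used=0 → run C
t=18: queue=[C,G,D,H] q_used=1 → run C
t=19: queue=[C,G,D,H] q_used=2 → run C
t=20: queue=[C,G,D,H] q_used=3 → run C
t=21: queue=[G,D,H,C] q_used=0 → run G
t=22: queue=[G,D,H,C] q_used=1 → run G
t=23: queue=[G,D,H,C] q_used=2 → run G
t=24: queue=[G,D,H,C] q_used=3 → run G
t=25: queue=[D,H,C] q_used=0 → run D
t=26: queue=[D,H,C] q_used=1 → run D
t=27: queue=[D,H,C] q_used=2 → run D
t=28: queue=[D,H,C] q_used=3 → run D
t=29: queue=[H,C] q_used=0 → run H
t=30: queue=[H,C] q_used=1 → run H
t=31: queue=[C] q_used=0 → run C
t=32: queue=[C] q_used=1 → run C
t=33: (idle)
t=34: (idle)
t=35: (idle)
t=36: (idle)

context switches = 10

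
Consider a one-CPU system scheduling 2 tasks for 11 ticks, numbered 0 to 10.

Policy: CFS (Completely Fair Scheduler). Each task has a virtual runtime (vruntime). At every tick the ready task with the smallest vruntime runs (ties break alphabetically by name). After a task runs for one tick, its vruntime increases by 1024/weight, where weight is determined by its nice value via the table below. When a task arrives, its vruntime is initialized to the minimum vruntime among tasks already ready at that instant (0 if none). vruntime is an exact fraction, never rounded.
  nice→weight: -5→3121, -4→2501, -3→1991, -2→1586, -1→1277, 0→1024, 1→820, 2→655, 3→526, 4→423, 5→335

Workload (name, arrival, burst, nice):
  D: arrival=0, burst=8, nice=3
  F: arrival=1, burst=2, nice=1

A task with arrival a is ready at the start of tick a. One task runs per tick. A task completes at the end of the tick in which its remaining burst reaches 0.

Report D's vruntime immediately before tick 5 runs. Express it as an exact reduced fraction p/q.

t=0: vr[D=0] → run D
t=1: vr[D=512/263 F=512/263] → run D
t=2: vr[D=1024/263 F=512/263] → run F
t=3: vr[D=1024/263 F=172288/53915] → run F
t=4: vr[D=1024/263] → run D
t=5: vr[D=1536/263] → run D
t=6: vr[D=2048/263] → run D
t=7: vr[D=2560/263] → run D
t=8: vr[D=3072/263] → run D
t=9: vr[D=3584/263] → run D
t=10: (idle)

vruntime(D, start of tick 5) = 1536/263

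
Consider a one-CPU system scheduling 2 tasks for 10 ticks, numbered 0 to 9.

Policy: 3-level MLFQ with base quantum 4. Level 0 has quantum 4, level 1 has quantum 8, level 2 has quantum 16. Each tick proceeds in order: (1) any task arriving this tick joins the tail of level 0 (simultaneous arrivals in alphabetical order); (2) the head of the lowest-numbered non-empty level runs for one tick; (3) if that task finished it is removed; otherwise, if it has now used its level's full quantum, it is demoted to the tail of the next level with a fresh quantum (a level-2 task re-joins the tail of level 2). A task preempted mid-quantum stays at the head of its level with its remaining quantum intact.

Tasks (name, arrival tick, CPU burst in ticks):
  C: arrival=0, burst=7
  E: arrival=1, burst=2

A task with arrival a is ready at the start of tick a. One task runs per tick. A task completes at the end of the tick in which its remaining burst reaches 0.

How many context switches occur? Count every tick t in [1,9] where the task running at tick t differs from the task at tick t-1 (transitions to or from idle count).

context switches = 3

t=0: L0/L1/L2 = C/-/- → run C
t=1: L0/L1/L2 = CE/-/- → run C
t=2: L0/L1/L2 = CE/-/- → run C
t=3: L0/L1/L2 = CE/-/- → run C
t=4: L0/L1/L2 = E/C/- → run E
t=5: L0/L1/L2 = E/C/- → run E
t=6: L0/L1/L2 = -/C/- → run C
t=7: L0/L1/L2 = -/C/- → run C
t=8: L0/L1/L2 = -/C/- → run C
t=9: (idle)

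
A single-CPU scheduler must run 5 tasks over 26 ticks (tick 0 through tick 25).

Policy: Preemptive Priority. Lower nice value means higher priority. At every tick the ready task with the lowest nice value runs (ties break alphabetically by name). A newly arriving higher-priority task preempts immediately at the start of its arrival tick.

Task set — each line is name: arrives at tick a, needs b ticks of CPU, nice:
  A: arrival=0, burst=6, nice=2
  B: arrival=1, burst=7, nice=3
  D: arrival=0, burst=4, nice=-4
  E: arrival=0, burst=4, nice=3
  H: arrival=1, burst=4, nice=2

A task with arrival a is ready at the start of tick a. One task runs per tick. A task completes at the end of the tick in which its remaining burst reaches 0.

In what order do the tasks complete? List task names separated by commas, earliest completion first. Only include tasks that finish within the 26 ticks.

t=0: ready={A,D,E} → run D
t=1: ready={A,B,D,E,H} → run D
t=2: ready={A,B,D,E,H} → run D
t=3: ready={A,B,D,E,H} → run D
t=4: ready={A,B,E,H} → run A
t=5: ready={A,B,E,H} → run A
t=6: ready={A,B,E,H} → run A
t=7: ready={A,B,E,H} → run A
t=8: ready={A,B,E,H} → run A
t=9: ready={A,B,E,H} → run A
t=10: ready={B,E,H} → run H
t=11: ready={B,E,H} → run H
t=12: ready={B,E,H} → run H
t=13: ready={B,E,H} → run H
t=14: ready={B,E} → run B
t=15: ready={B,E} → run B
t=16: ready={B,E} → run B
t=17: ready={B,E} → run B
t=18: ready={B,E} → run B
t=19: ready={B,E} → run B
t=20: ready={B,E} → run B
t=21: ready={E} → run E
t=22: ready={E} → run E
t=23: ready={E} → run E
t=24: ready={E} → run E
t=25: (idle)

completion order = D, A, H, B, E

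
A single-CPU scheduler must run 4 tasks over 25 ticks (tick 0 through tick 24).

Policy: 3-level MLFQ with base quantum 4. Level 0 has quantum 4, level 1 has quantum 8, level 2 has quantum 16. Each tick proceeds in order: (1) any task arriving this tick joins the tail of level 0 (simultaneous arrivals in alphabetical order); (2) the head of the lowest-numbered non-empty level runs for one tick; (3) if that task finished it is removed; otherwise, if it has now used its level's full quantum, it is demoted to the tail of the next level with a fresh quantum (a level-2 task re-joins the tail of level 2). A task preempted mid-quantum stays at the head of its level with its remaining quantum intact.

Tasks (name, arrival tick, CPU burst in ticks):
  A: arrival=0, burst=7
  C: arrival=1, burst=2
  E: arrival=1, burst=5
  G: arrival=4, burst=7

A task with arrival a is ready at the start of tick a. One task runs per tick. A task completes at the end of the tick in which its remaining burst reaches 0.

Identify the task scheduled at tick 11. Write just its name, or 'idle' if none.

running at tick 11 = G

t=0: L0/L1/L2 = A/-/- → run A
t=1: L0/L1/L2 = ACE/-/- → run A
t=2: L0/L1/L2 = ACE/-/- → run A
t=3: L0/L1/L2 = ACE/-/- → run A
t=4: L0/L1/L2 = CEG/A/- → run C
t=5: L0/L1/L2 = CEG/A/- → run C
t=6: L0/L1/L2 = EG/A/- → run E
t=7: L0/L1/L2 = EG/A/- → run E
t=8: L0/L1/L2 = EG/A/- → run E
t=9: L0/L1/L2 = EG/A/- → run E
t=10: L0/L1/L2 = G/AE/- → run G
t=11: L0/L1/L2 = G/AE/- → run G
t=12: L0/L1/L2 = G/AE/- → run G
t=13: L0/L1/L2 = G/AE/- → run G
t=14: L0/L1/L2 = -/AEG/- → run A
t=15: L0/L1/L2 = -/AEG/- → run A
t=16: L0/L1/L2 = -/AEG/- → run A
t=17: L0/L1/L2 = -/EG/- → run E
t=18: L0/L1/L2 = -/G/- → run G
t=19: L0/L1/L2 = -/G/- → run G
t=20: L0/L1/L2 = -/G/- → run G
t=21: (idle)
t=22: (idle)
t=23: (idle)
t=24: (idle)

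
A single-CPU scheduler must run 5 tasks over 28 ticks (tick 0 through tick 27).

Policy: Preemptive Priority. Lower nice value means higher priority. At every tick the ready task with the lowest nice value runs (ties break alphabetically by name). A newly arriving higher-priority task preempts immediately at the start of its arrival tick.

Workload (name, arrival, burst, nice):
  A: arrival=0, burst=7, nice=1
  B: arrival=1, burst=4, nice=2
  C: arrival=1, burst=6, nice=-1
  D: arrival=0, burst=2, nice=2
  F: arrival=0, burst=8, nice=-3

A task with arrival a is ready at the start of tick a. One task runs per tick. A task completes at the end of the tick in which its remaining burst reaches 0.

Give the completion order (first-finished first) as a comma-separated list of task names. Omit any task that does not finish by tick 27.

completion order = F, C, A, B, D

t=0: ready={A,D,F} → run F
t=1: ready={A,B,C,D,F} → run F
t=2: ready={A,B,C,D,F} → run F
t=3: ready={A,B,C,D,F} → run F
t=4: ready={A,B,C,D,F} → run F
t=5: ready={A,B,C,D,F} → run F
t=6: ready={A,B,C,D,F} → run F
t=7: ready={A,B,C,D,F} → run F
t=8: ready={A,B,C,D} → run C
t=9: ready={A,B,C,D} → run C
t=10: ready={A,B,C,D} → run C
t=11: ready={A,B,C,D} → run C
t=12: ready={A,B,C,D} → run C
t=13: ready={A,B,C,D} → run C
t=14: ready={A,B,D} → run A
t=15: ready={A,B,D} → run A
t=16: ready={A,B,D} → run A
t=17: ready={A,B,D} → run A
t=18: ready={A,B,D} → run A
t=19: ready={A,B,D} → run A
t=20: ready={A,B,D} → run A
t=21: ready={B,D} → run B
t=22: ready={B,D} → run B
t=23: ready={B,D} → run B
t=24: ready={B,D} → run B
t=25: ready={D} → run D
t=26: ready={D} → run D
t=27: (idle)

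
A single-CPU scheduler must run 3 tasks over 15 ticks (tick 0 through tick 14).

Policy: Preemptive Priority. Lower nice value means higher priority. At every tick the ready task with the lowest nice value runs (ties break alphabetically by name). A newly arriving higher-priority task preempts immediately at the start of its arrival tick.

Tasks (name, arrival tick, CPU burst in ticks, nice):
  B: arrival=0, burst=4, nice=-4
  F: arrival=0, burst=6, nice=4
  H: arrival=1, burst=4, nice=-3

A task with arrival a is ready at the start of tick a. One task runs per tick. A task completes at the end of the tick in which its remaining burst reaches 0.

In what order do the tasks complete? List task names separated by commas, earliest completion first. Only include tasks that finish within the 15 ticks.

completion order = B, H, F

t=0: ready={B,F} → run B
t=1: ready={B,F,H} → run B
t=2: ready={B,F,H} → run B
t=3: ready={B,F,H} → run B
t=4: ready={F,H} → run H
t=5: ready={F,H} → run H
t=6: ready={F,H} → run H
t=7: ready={F,H} → run H
t=8: ready={F} → run F
t=9: ready={F} → run F
t=10: ready={F} → run F
t=11: ready={F} → run F
t=12: ready={F} → run F
t=13: ready={F} → run F
t=14: (idle)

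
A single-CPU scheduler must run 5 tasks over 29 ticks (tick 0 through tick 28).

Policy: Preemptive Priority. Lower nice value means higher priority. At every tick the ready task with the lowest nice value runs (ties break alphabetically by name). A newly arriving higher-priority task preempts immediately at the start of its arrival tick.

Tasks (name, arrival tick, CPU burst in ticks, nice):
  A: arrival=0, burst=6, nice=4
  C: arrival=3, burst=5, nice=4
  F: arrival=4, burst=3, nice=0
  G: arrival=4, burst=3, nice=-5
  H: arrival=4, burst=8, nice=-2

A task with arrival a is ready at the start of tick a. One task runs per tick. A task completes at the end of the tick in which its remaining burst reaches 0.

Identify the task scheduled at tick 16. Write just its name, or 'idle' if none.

running at tick 16 = F

t=0: ready={A} → run A
t=1: ready={A} → run A
t=2: ready={A} → run A
t=3: ready={A,C} → run A
t=4: ready={A,C,F,G,H} → run G
t=5: ready={A,C,F,G,H} → run G
t=6: ready={A,C,F,G,H} → run G
t=7: ready={A,C,F,H} → run H
t=8: ready={A,C,F,H} → run H
t=9: ready={A,C,F,H} → run H
t=10: ready={A,C,F,H} → run H
t=11: ready={A,C,F,H} → run H
t=12: ready={A,C,F,H} → run H
t=13: ready={A,C,F,H} → run H
t=14: ready={A,C,F,H} → run H
t=15: ready={A,C,F} → run F
t=16: ready={A,C,F} → run F
t=17: ready={A,C,F} → run F
t=18: ready={A,C} → run A
t=19: ready={A,C} → run A
t=20: ready={C} → run C
t=21: ready={C} → run C
t=22: ready={C} → run C
t=23: ready={C} → run C
t=24: ready={C} → run C
t=25: (idle)
t=26: (idle)
t=27: (idle)
t=28: (idle)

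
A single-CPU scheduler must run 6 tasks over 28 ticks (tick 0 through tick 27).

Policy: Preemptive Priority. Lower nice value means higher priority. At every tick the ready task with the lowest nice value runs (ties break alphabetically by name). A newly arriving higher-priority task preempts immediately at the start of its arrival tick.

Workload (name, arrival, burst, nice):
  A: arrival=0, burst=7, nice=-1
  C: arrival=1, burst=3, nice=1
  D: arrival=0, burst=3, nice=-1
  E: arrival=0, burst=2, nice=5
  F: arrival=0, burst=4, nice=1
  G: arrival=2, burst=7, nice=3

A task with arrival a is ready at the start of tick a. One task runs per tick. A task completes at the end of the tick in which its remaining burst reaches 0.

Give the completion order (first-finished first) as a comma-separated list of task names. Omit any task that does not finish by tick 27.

completion order = A, D, C, F, G, E

t=0: ready={A,D,E,F} → run A
t=1: ready={A,C,D,E,F} → run A
t=2: ready={A,C,D,E,F,G} → run A
t=3: ready={A,C,D,E,F,G} → run A
t=4: ready={A,C,D,E,F,G} → run A
t=5: ready={A,C,D,E,F,G} → run A
t=6: ready={A,C,D,E,F,G} → run A
t=7: ready={C,D,E,F,G} → run D
t=8: ready={C,D,E,F,G} → run D
t=9: ready={C,D,E,F,G} → run D
t=10: ready={C,E,F,G} → run C
t=11: ready={C,E,F,G} → run C
t=12: ready={C,E,F,G} → run C
t=13: ready={E,F,G} → run F
t=14: ready={E,F,G} → run F
t=15: ready={E,F,G} → run F
t=16: ready={E,F,G} → run F
t=17: ready={E,G} → run G
t=18: ready={E,G} → run G
t=19: ready={E,G} → run G
t=20: ready={E,G} → run G
t=21: ready={E,G} → run G
t=22: ready={E,G} → run G
t=23: ready={E,G} → run G
t=24: ready={E} → run E
t=25: ready={E} → run E
t=26: (idle)
t=27: (idle)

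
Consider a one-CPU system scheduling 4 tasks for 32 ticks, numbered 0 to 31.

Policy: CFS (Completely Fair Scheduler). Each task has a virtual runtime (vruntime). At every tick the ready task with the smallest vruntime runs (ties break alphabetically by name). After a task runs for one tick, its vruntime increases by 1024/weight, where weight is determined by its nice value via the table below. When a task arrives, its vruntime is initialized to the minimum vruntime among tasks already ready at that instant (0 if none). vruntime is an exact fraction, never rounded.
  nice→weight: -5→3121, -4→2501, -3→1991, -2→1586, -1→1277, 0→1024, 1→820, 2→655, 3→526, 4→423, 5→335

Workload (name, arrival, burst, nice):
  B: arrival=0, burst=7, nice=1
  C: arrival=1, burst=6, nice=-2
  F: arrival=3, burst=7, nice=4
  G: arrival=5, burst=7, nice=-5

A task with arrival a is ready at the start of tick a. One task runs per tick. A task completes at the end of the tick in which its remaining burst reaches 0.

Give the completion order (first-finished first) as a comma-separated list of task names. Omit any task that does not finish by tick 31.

t=0: vr[B=0] → run B
t=1: vr[B=256/205 C=256/205] → run B
t=2: vr[B=512/205 C=256/205] → run C
t=3: vr[B=512/205 C=307968/162565 F=307968/162565] → run C
t=4: vr[B=512/205 C=412928/162565 F=307968/162565] → run F
t=5: vr[B=512/205 C=412928/162565 F=296737024/68764995 G=512/205] → run B
t=6: vr[B=768/205 C=412928/162565 F=296737024/68764995 G=512/205] → run G
t=7: vr[B=768/205 C=412928/162565 F=296737024/68764995 G=1807872/639805] → run C
t=8: vr[B=768/205 C=517888/162565 F=296737024/68764995 G=1807872/639805] → run G
t=9: vr[B=768/205 C=517888/162565 F=296737024/68764995 G=2017792/639805] → run G
t=10: vr[B=768/205 C=517888/162565 F=296737024/68764995 G=2227712/639805] → run C
t=11: vr[B=768/205 C=622848/162565 F=296737024/68764995 G=2227712/639805] → run G
t=12: vr[B=768/205 C=622848/162565 F=296737024/68764995 G=2437632/639805] → run B
t=13: vr[B=1024/205 C=622848/162565 F=296737024/68764995 G=2437632/639805] → run G
t=14: vr[B=1024/205 C=622848/162565 F=296737024/68764995 G=2647552/639805] → run C
t=15: vr[B=1024/205 C=727808/162565 F=296737024/68764995 G=2647552/639805] → run G
t=16: vr[B=1024/205 C=727808/162565 F=296737024/68764995 G=2857472/639805] → run F
t=17: vr[B=1024/205 C=727808/162565 F=463203584/68764995 G=2857472/639805] → run G
t=18: vr[B=1024/205 C=727808/162565 F=463203584/68764995] → run C
t=19: vr[B=1024/205 F=463203584/68764995] → run B
t=20: vr[B=256/41 F=463203584/68764995] → run B
t=21: vr[B=1536/205 F=463203584/68764995] → run F
t=22: vr[B=1536/205 F=209890048/22921665] → run B
t=23: vr[F=209890048/22921665] → run F
t=24: vr[F=796136704/68764995] → run F
t=25: vr[F=962603264/68764995] → run F
t=26: vr[F=376356608/22921665] → run F
t=27: (idle)
t=28: (idle)
t=29: (idle)
t=30: (idle)
t=31: (idle)

completion order = G, C, B, F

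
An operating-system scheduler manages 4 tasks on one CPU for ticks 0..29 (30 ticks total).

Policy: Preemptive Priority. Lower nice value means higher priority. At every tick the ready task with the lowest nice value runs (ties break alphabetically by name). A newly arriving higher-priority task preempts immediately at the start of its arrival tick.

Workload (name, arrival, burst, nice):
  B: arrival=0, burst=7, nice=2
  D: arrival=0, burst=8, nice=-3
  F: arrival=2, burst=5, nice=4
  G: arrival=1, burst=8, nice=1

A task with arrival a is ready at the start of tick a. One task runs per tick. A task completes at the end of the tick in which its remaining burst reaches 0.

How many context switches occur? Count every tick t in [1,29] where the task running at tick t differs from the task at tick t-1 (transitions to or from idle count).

t=0: ready={B,D} → run D
t=1: ready={B,D,G} → run D
t=2: ready={B,D,F,G} → run D
t=3: ready={B,D,F,G} → run D
t=4: ready={B,D,F,G} → run D
t=5: ready={B,D,F,G} → run D
t=6: ready={B,D,F,G} → run D
t=7: ready={B,D,F,G} → run D
t=8: ready={B,F,G} → run G
t=9: ready={B,F,G} → run G
t=10: ready={B,F,G} → run G
t=11: ready={B,F,G} → run G
t=12: ready={B,F,G} → run G
t=13: ready={B,F,G} → run G
t=14: ready={B,F,G} → run G
t=15: ready={B,F,G} → run G
t=16: ready={B,F} → run B
t=17: ready={B,F} → run B
t=18: ready={B,F} → run B
t=19: ready={B,F} → run B
t=20: ready={B,F} → run B
t=21: ready={B,F} → run B
t=22: ready={B,F} → run B
t=23: ready={F} → run F
t=24: ready={F} → run F
t=25: ready={F} → run F
t=26: ready={F} → run F
t=27: ready={F} → run F
t=28: (idle)
t=29: (idle)

context switches = 4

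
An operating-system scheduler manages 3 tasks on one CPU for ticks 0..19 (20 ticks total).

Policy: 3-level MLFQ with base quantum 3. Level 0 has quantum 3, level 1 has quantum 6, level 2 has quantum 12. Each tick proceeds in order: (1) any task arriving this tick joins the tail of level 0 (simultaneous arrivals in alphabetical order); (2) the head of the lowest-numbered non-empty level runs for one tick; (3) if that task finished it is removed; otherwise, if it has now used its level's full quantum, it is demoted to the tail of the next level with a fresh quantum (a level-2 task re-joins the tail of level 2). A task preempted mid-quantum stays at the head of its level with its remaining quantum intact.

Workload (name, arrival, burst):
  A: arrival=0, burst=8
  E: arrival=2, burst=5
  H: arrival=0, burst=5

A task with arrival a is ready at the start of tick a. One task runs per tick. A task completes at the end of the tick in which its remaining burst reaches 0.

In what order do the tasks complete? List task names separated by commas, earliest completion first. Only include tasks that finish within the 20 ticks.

completion order = A, H, E

t=0: L0/L1/L2 = AH/-/- → run A
t=1: L0/L1/L2 = AH/-/- → run A
t=2: L0/L1/L2 = AHE/-/- → run A
t=3: L0/L1/L2 = HE/A/- → run H
t=4: L0/L1/L2 = HE/A/- → run H
t=5: L0/L1/L2 = HE/A/- → run H
t=6: L0/L1/L2 = E/AH/- → run E
t=7: L0/L1/L2 = E/AH/- → run E
t=8: L0/L1/L2 = E/AH/- → run E
t=9: L0/L1/L2 = -/AHE/- → run A
t=10: L0/L1/L2 = -/AHE/- → run A
t=11: L0/L1/L2 = -/AHE/- → run A
t=12: L0/L1/L2 = -/AHE/- → run A
t=13: L0/L1/L2 = -/AHE/- → run A
t=14: L0/L1/L2 = -/HE/- → run H
t=15: L0/L1/L2 = -/HE/- → run H
t=16: L0/L1/L2 = -/E/- → run E
t=17: L0/L1/L2 = -/E/- → run E
t=18: (idle)
t=19: (idle)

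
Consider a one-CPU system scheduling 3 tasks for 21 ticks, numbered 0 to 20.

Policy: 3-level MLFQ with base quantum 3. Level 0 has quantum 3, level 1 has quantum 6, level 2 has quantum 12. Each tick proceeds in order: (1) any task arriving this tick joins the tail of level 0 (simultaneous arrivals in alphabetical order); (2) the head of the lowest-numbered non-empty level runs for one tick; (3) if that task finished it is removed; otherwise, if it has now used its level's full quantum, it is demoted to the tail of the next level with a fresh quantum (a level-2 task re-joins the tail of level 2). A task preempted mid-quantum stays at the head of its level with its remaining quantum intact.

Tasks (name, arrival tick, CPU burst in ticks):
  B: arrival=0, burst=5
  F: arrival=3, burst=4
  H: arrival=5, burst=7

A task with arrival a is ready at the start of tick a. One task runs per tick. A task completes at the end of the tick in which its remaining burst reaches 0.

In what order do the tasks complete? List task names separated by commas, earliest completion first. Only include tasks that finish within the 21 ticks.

completion order = B, F, H

t=0: L0/L1/L2 = B/-/- → run B
t=1: L0/L1/L2 = B/-/- → run B
t=2: L0/L1/L2 = B/-/- → run B
t=3: L0/L1/L2 = F/B/- → run F
t=4: L0/L1/L2 = F/B/- → run F
t=5: L0/L1/L2 = FH/B/- → run F
t=6: L0/L1/L2 = H/BF/- → run H
t=7: L0/L1/L2 = H/BF/- → run H
t=8: L0/L1/L2 = H/BF/- → run H
t=9: L0/L1/L2 = -/BFH/- → run B
t=10: L0/L1/L2 = -/BFH/- → run B
t=11: L0/L1/L2 = -/FH/- → run F
t=12: L0/L1/L2 = -/H/- → run H
t=13: L0/L1/L2 = -/H/- → run H
t=14: L0/L1/L2 = -/H/- → run H
t=15: L0/L1/L2 = -/H/- → run H
t=16: (idle)
t=17: (idle)
t=18: (idle)
t=19: (idle)
t=20: (idle)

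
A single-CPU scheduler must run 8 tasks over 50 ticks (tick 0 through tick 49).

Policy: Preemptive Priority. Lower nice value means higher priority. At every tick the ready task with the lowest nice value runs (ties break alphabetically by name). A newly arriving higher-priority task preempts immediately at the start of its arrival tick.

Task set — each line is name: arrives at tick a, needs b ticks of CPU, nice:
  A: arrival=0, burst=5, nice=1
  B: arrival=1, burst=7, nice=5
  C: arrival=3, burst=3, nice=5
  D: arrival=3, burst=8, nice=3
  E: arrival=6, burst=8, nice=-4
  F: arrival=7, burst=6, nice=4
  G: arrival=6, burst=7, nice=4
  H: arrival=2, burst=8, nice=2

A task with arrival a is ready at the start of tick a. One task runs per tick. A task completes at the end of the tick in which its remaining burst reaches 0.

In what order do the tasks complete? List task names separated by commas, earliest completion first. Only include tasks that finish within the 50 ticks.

completion order = A, E, H, D, F, G, B

t=0: ready={A} → run A
t=1: ready={A,B} → run A
t=2: ready={A,B,H} → run A
t=3: ready={A,B,C,D,H} → run A
t=4: ready={A,B,C,D,H} → run A
t=5: ready={B,C,D,H} → run H
t=6: ready={B,C,D,E,G,H} → run E
t=7: ready={B,C,D,E,F,G,H} → run E
t=8: ready={B,C,D,E,F,G,H} → run E
t=9: ready={B,C,D,E,F,G,H} → run E
t=10: ready={B,C,D,E,F,G,H} → run E
t=11: ready={B,C,D,E,F,G,H} → run E
t=12: ready={B,C,D,E,F,G,H} → run E
t=13: ready={B,C,D,E,F,G,H} → run E
t=14: ready={B,C,D,F,G,H} → run H
t=15: ready={B,C,D,F,G,H} → run H
t=16: ready={B,C,D,F,G,H} → run H
t=17: ready={B,C,D,F,G,H} → run H
t=18: ready={B,C,D,F,G,H} → run H
t=19: ready={B,C,D,F,G,H} → run H
t=20: ready={B,C,D,F,G,H} → run H
t=21: ready={B,C,D,F,G} → run D
t=22: ready={B,C,D,F,G} → run D
t=23: ready={B,C,D,F,G} → run D
t=24: ready={B,C,D,F,G} → run D
t=25: ready={B,C,D,F,G} → run D
t=26: ready={B,C,D,F,G} → run D
t=27: ready={B,C,D,F,G} → run D
t=28: ready={B,C,D,F,G} → run D
t=29: ready={B,C,F,G} → run F
t=30: ready={B,C,F,G} → run F
t=31: ready={B,C,F,G} → run F
t=32: ready={B,C,F,G} → run F
t=33: ready={B,C,F,G} → run F
t=34: ready={B,C,F,G} → run F
t=35: ready={B,C,G} → run G
t=36: ready={B,C,G} → run G
t=37: ready={B,C,G} → run G
t=38: ready={B,C,G} → run G
t=39: ready={B,C,G} → run G
t=40: ready={B,C,G} → run G
t=41: ready={B,C,G} → run G
t=42: ready={B,C} → run B
t=43: ready={B,C} → run B
t=44: ready={B,C} → run B
t=45: ready={B,C} → run B
t=46: ready={B,C} → run B
t=47: ready={B,C} → run B
t=48: ready={B,C} → run B
t=49: ready={C} → run C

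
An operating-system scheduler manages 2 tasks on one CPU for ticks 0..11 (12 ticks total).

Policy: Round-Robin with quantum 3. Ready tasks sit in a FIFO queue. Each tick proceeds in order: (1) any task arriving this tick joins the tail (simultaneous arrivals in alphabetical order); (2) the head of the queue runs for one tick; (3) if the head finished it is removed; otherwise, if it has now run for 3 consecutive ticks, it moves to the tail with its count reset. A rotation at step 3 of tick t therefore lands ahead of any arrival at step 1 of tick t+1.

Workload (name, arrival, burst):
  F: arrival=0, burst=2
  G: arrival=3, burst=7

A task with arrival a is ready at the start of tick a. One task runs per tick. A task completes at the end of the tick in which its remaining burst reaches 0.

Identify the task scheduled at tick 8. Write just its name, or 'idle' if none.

running at tick 8 = G

t=0: queue=[F] q_used=0 → run F
t=1: queue=[F] q_used=1 → run F
t=2: (idle)
t=3: queue=[G] q_used=0 → run G
t=4: queue=[G] q_used=1 → run G
t=5: queue=[G] q_used=2 → run G
t=6: queue=[G] q_used=0 → run G
t=7: queue=[G] q_used=1 → run G
t=8: queue=[G] q_used=2 → run G
t=9: queue=[G] q_used=0 → run G
t=10: (idle)
t=11: (idle)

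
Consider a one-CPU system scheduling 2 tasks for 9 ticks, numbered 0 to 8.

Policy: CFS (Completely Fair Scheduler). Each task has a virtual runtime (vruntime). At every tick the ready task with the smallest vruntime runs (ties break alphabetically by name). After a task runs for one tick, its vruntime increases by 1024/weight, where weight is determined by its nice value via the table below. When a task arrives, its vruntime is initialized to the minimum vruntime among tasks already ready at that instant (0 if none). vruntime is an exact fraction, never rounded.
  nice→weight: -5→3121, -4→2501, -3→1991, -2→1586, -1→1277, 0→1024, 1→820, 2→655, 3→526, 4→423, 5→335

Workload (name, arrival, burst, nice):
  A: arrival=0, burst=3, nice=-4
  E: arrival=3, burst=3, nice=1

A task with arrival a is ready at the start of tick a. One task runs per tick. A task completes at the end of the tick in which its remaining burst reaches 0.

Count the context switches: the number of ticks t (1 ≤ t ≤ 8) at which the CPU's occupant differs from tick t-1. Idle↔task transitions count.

context switches = 2

t=0: vr[A=0] → run A
t=1: vr[A=1024/2501] → run A
t=2: vr[A=2048/2501] → run A
t=3: vr[E=0] → run E
t=4: vr[E=256/205] → run E
t=5: vr[E=512/205] → run E
t=6: (idle)
t=7: (idle)
t=8: (idle)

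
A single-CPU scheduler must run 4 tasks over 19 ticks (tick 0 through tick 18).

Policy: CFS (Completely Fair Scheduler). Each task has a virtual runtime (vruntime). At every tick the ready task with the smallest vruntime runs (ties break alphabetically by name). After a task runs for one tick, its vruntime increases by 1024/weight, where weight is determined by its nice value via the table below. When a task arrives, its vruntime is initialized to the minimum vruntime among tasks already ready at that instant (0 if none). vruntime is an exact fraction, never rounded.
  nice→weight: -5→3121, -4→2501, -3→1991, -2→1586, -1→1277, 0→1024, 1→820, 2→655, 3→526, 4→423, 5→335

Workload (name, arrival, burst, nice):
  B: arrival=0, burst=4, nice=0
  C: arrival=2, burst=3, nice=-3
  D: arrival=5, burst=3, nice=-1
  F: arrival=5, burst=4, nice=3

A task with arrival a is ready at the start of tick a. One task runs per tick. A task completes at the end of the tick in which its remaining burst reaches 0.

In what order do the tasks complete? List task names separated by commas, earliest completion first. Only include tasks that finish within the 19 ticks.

t=0: vr[B=0] → run B
t=1: vr[B=1] → run B
t=2: vr[B=2 C=2] → run B
t=3: vr[B=3 C=2] → run C
t=4: vr[B=3 C=5006/1991] → run C
t=5: vr[B=3 C=6030/1991 D=3 F=3] → run B
t=6: vr[C=6030/1991 D=3 F=3] → run D
t=7: vr[C=6030/1991 D=4855/1277 F=3] → run F
t=8: vr[C=6030/1991 D=4855/1277 F=1301/263] → run C
t=9: vr[D=4855/1277 F=1301/263] → run D
t=10: vr[D=5879/1277 F=1301/263] → run D
t=11: vr[F=1301/263] → run F
t=12: vr[F=1813/263] → run F
t=13: vr[F=2325/263] → run F
t=14: (idle)
t=15: (idle)
t=16: (idle)
t=17: (idle)
t=18: (idle)

completion order = B, C, D, F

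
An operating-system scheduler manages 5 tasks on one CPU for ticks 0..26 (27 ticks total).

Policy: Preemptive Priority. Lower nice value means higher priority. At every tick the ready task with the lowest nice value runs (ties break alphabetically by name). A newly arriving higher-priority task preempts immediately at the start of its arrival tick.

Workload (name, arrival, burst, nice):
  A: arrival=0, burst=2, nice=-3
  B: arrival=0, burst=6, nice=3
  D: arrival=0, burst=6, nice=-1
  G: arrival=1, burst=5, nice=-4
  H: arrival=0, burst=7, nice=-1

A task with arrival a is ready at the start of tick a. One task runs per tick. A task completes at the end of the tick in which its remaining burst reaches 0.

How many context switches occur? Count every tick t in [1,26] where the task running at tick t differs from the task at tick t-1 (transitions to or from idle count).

t=0: ready={A,B,D,H} → run A
t=1: ready={A,B,D,G,H} → run G
t=2: ready={A,B,D,G,H} → run G
t=3: ready={A,B,D,G,H} → run G
t=4: ready={A,B,D,G,H} → run G
t=5: ready={A,B,D,G,H} → run G
t=6: ready={A,B,D,H} → run A
t=7: ready={B,D,H} → run D
t=8: ready={B,D,H} → run D
t=9: ready={B,D,H} → run D
t=10: ready={B,D,H} → run D
t=11: ready={B,D,H} → run D
t=12: ready={B,D,H} → run D
t=13: ready={B,H} → run H
t=14: ready={B,H} → run H
t=15: ready={B,H} → run H
t=16: ready={B,H} → run H
t=17: ready={B,H} → run H
t=18: ready={B,H} → run H
t=19: ready={B,H} → run H
t=20: ready={B} → run B
t=21: ready={B} → run B
t=22: ready={B} → run B
t=23: ready={B} → run B
t=24: ready={B} → run B
t=25: ready={B} → run B
t=26: (idle)

context switches = 6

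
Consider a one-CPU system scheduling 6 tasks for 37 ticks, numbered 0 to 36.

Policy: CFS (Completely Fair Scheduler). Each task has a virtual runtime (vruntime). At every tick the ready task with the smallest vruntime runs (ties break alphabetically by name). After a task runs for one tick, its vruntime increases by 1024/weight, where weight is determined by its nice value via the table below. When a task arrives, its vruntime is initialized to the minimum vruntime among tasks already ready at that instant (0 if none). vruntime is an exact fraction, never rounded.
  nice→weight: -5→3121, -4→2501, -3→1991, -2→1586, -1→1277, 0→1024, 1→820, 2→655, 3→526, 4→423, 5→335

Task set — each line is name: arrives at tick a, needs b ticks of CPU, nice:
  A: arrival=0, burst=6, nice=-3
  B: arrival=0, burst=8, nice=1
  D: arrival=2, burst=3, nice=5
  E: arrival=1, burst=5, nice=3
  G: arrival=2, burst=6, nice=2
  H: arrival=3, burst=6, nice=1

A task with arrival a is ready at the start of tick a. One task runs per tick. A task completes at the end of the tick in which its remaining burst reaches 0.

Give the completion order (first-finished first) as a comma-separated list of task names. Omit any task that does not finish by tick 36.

t=0: vr[A=0 B=0] → run A
t=1: vr[A=1024/1991 B=0 E=0] → run B
t=2: vr[A=1024/1991 B=256/205 D=0 E=0 G=0] → run D
t=3: vr[A=1024/1991 B=256/205 D=1024/335 E=0 G=0 H=0] → run E
t=4: vr[A=1024/1991 B=256/205 D=1024/335 E=512/263 G=0 H=0] → run G
t=5: vr[A=1024/1991 B=256/205 D=1024/335 E=512/263 G=1024/655 H=0] → run H
t=6: vr[A=1024/1991 B=256/205 D=1024/335 E=512/263 G=1024/655 H=256/205] → run A
t=7: vr[A=2048/1991 B=256/205 D=1024/335 E=512/263 G=1024/655 H=256/205] → run A
t=8: vr[A=3072/1991 B=256/205 D=1024/335 E=512/263 G=1024/655 H=256/205] → run B
t=9: vr[A=3072/1991 B=512/205 D=1024/335 E=512/263 G=1024/655 H=256/205] → run H
t=10: vr[A=3072/1991 B=512/205 D=1024/335 E=512/263 G=1024/655 H=512/205] → run A
t=11: vr[A=4096/1991 B=512/205 D=1024/335 E=512/263 G=1024/655 H=512/205] → run G
t=12: vr[A=4096/1991 B=512/205 D=1024/335 E=512/263 G=2048/655 H=512/205] → run E
t=13: vr[A=4096/1991 B=512/205 D=1024/335 E=1024/263 G=2048/655 H=512/205] → run A
t=14: vr[A=5120/1991 B=512/205 D=1024/335 E=1024/263 G=2048/655 H=512/205] → run B
t=15: vr[A=5120/1991 B=768/205 D=1024/335 E=1024/263 G=2048/655 H=512/205] → run H
t=16: vr[A=5120/1991 B=768/205 D=1024/335 E=1024/263 G=2048/655 H=768/205] → run A
t=17: vr[B=768/205 D=1024/335 E=1024/263 G=2048/655 H=768/205] → run D
t=18: vr[B=768/205 D=2048/335 E=1024/263 G=2048/655 H=768/205] → run G
t=19: vr[B=768/205 D=2048/335 E=1024/263 G=3072/655 H=768/205] → run B
t=20: vr[B=1024/205 D=2048/335 E=1024/263 G=3072/655 H=768/205] → run H
t=21: vr[B=1024/205 D=2048/335 E=1024/263 G=3072/655 H=1024/205] → run E
t=22: vr[B=1024/205 D=2048/335 E=1536/263 G=3072/655 H=1024/205] → run G
t=23: vr[B=1024/205 D=2048/335 E=1536/263 G=4096/655 H=1024/205] → run B
t=24: vr[B=256/41 D=2048/335 E=1536/263 G=4096/655 H=1024/205] → run H
t=25: vr[B=256/41 D=2048/335 E=1536/263 G=4096/655 H=256/41] → run E
t=26: vr[B=256/41 D=2048/335 E=2048/263 G=4096/655 H=256/41] → run D
t=27: vr[B=256/41 E=2048/263 G=4096/655 H=256/41] → run B
t=28: vr[B=1536/205 E=2048/263 G=4096/655 H=256/41] → run H
t=29: vr[B=1536/205 E=2048/263 G=4096/655] → run G
t=30: vr[B=1536/205 E=2048/263 G=1024/131] → run B
t=31: vr[B=1792/205 E=2048/263 G=1024/131] → run E
t=32: vr[B=1792/205 G=1024/131] → run G
t=33: vr[B=1792/205] → run B
t=34: (idle)
t=35: (idle)
t=36: (idle)

completion order = A, D, H, E, G, B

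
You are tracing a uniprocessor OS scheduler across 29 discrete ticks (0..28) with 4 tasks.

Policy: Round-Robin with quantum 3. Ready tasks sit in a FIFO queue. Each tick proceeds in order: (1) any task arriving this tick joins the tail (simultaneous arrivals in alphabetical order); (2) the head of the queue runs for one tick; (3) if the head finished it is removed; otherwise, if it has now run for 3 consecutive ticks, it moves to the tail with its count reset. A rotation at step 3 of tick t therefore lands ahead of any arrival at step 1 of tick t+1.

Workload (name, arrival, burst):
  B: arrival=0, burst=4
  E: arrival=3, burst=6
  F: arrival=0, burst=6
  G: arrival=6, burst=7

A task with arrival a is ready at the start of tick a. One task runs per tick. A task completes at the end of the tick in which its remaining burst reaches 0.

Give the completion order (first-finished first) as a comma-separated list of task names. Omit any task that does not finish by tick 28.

completion order = B, F, E, G

t=0: queue=[B,F] q_used=0 → run B
t=1: queue=[B,F] q_used=1 → run B
t=2: queue=[B,F] q_used=2 → run B
t=3: queue=[F,B,E] q_used=0 → run F
t=4: queue=[F,B,E] q_used=1 → run F
t=5: queue=[F,B,E] q_used=2 → run F
t=6: queue=[B,E,F,G] q_used=0 → run B
t=7: queue=[E,F,G] q_used=0 → run E
t=8: queue=[E,F,G] q_used=1 → run E
t=9: queue=[E,F,G] q_used=2 → run E
t=10: queue=[F,G,E] q_used=0 → run F
t=11: queue=[F,G,E] q_used=1 → run F
t=12: queue=[F,G,E] q_used=2 → run F
t=13: queue=[G,E] q_used=0 → run G
t=14: queue=[G,E] q_used=1 → run G
t=15: queue=[G,E] q_used=2 → run G
t=16: queue=[E,G] q_used=0 → run E
t=17: queue=[E,G] q_used=1 → run E
t=18: queue=[E,G] q_used=2 → run E
t=19: queue=[G] q_used=0 → run G
t=20: queue=[G] q_used=1 → run G
t=21: queue=[G] q_used=2 → run G
t=22: queue=[G] q_used=0 → run G
t=23: (idle)
t=24: (idle)
t=25: (idle)
t=26: (idle)
t=27: (idle)
t=28: (idle)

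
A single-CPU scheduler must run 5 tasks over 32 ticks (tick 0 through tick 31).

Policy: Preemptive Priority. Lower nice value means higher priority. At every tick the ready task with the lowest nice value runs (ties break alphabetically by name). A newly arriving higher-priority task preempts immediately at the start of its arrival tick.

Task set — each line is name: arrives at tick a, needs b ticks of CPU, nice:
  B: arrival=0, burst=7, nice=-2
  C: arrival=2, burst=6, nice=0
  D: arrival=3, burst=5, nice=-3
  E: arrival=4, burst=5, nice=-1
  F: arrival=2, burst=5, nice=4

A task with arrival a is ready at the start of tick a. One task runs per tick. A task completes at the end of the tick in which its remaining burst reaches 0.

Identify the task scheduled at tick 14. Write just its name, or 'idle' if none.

running at tick 14 = E

t=0: ready={B} → run B
t=1: ready={B} → run B
t=2: ready={B,C,F} → run B
t=3: ready={B,C,D,F} → run D
t=4: ready={B,C,D,E,F} → run D
t=5: ready={B,C,D,E,F} → run D
t=6: ready={B,C,D,E,F} → run D
t=7: ready={B,C,D,E,F} → run D
t=8: ready={B,C,E,F} → run B
t=9: ready={B,C,E,F} → run B
t=10: ready={B,C,E,F} → run B
t=11: ready={B,C,E,F} → run B
t=12: ready={C,E,F} → run E
t=13: ready={C,E,F} → run E
t=14: ready={C,E,F} → run E
t=15: ready={C,E,F} → run E
t=16: ready={C,E,F} → run E
t=17: ready={C,F} → run C
t=18: ready={C,F} → run C
t=19: ready={C,F} → run C
t=20: ready={C,F} → run C
t=21: ready={C,F} → run C
t=22: ready={C,F} → run C
t=23: ready={F} → run F
t=24: ready={F} → run F
t=25: ready={F} → run F
t=26: ready={F} → run F
t=27: ready={F} → run F
t=28: (idle)
t=29: (idle)
t=30: (idle)
t=31: (idle)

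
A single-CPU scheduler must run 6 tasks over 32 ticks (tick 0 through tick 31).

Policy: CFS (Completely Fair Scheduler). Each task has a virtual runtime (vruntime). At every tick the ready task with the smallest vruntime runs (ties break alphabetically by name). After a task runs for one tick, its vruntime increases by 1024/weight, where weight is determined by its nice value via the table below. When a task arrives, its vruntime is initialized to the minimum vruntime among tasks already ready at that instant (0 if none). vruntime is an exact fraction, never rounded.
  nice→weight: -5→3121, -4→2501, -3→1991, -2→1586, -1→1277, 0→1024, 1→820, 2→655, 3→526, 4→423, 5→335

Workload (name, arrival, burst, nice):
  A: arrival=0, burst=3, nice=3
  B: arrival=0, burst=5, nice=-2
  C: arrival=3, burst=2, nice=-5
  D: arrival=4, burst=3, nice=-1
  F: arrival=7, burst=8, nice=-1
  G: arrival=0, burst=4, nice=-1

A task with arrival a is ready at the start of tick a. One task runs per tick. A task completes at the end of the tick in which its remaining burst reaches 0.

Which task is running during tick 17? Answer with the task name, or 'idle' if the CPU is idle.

t=0: vr[A=0 B=0 G=0] → run A
t=1: vr[A=512/263 B=0 G=0] → run B
t=2: vr[A=512/263 B=512/793 G=0] → run G
t=3: vr[A=512/263 B=512/793 C=512/793 G=1024/1277] → run B
t=4: vr[A=512/263 B=1024/793 C=512/793 D=512/793 G=1024/1277] → run C
t=5: vr[A=512/263 B=1024/793 C=2409984/2474953 D=512/793 G=1024/1277] → run D
t=6: vr[A=512/263 B=1024/793 C=2409984/2474953 D=1465856/1012661 G=1024/1277] → run G
t=7: vr[A=512/263 B=1024/793 C=2409984/2474953 D=1465856/1012661 F=2409984/2474953 G=2048/1277] → run C
t=8: vr[A=512/263 B=1024/793 D=1465856/1012661 F=2409984/2474953 G=2048/1277] → run F
t=9: vr[A=512/263 B=1024/793 D=1465856/1012661 F=5611901440/3160514981 G=2048/1277] → run B
t=10: vr[A=512/263 B=1536/793 D=1465856/1012661 F=5611901440/3160514981 G=2048/1277] → run D
t=11: vr[A=512/263 B=1536/793 D=2277888/1012661 F=5611901440/3160514981 G=2048/1277] → run G
t=12: vr[A=512/263 B=1536/793 D=2277888/1012661 F=5611901440/3160514981 G=3072/1277] → run F
t=13: vr[A=512/263 B=1536/793 D=2277888/1012661 F=8146253312/3160514981 G=3072/1277] → run B
t=14: vr[A=512/263 B=2048/793 D=2277888/1012661 F=8146253312/3160514981 G=3072/1277] → run A
t=15: vr[A=1024/263 B=2048/793 D=2277888/1012661 F=8146253312/3160514981 G=3072/1277] → run D
t=16: vr[A=1024/263 B=2048/793 F=8146253312/3160514981 G=3072/1277] → run G
t=17: vr[A=1024/263 B=2048/793 F=8146253312/3160514981] → run F
t=18: vr[A=1024/263 B=2048/793 F=10680605184/3160514981] → run B
t=19: vr[A=1024/263 F=10680605184/3160514981] → run F
t=20: vr[A=1024/263 F=13214957056/3160514981] → run A
t=21: vr[F=13214957056/3160514981] → run F
t=22: vr[F=15749308928/3160514981] → run F
t=23: vr[F=18283660800/3160514981] → run F
t=24: vr[F=20818012672/3160514981] → run F
t=25: (idle)
t=26: (idle)
t=27: (idle)
t=28: (idle)
t=29: (idle)
t=30: (idle)
t=31: (idle)

running at tick 17 = F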